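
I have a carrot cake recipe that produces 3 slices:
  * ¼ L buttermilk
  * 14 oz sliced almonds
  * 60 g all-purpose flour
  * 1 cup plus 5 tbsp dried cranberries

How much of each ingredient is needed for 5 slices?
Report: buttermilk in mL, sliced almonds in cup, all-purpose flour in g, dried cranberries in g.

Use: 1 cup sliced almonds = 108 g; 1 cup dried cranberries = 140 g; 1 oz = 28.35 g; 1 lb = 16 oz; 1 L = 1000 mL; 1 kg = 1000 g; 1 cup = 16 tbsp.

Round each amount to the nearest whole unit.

Scaling factor: 5/3.
buttermilk: 0.25 L × 5/3 × 1000 mL/L ≈ 417 mL
sliced almonds: 14 oz × 5/3 × 28.35 g/oz ÷ 108 g/cup ≈ 6 cup
all-purpose flour: 60 g × 5/3 = 100 g
dried cranberries: (1 cup + 5 tbsp = 1.3125 cup) × 5/3 × 140 g/cup ≈ 306 g

buttermilk: 417 mL; sliced almonds: 6 cup; all-purpose flour: 100 g; dried cranberries: 306 g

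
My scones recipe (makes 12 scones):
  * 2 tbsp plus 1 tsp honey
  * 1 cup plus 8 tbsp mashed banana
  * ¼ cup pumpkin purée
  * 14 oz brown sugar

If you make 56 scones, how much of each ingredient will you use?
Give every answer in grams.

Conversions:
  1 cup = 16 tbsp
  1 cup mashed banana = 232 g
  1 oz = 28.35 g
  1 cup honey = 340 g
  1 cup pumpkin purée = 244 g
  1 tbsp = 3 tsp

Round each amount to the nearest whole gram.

Scaling factor: 56/12 = 14/3.
honey: (2 tbsp + 1 tsp = 7/3 tbsp) × 14/3 ÷ 16 tbsp/cup × 340 g/cup ≈ 231 g
mashed banana: (1 cup + 8 tbsp = 1.5 cup) × 14/3 × 232 g/cup = 1624 g
pumpkin purée: 0.25 cup × 14/3 × 244 g/cup ≈ 285 g
brown sugar: 14 oz × 14/3 × 28.35 g/oz ≈ 1852 g

honey: 231 g; mashed banana: 1624 g; pumpkin purée: 285 g; brown sugar: 1852 g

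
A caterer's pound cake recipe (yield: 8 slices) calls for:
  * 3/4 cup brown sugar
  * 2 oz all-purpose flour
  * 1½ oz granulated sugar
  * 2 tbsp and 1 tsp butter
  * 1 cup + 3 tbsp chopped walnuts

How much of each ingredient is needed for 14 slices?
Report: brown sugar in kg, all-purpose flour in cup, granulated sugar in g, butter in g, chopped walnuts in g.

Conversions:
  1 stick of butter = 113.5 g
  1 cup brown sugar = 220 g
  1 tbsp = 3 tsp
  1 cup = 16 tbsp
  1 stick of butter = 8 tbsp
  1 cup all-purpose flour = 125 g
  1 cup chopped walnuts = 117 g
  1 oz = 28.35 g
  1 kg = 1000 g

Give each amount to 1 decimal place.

Scaling factor: 14/8 = 7/4 = 1.75.
brown sugar: 0.75 cup × 7/4 × 220 g/cup ÷ 1000 g/kg ≈ 0.3 kg
all-purpose flour: 2 oz × 7/4 × 28.35 g/oz ÷ 125 g/cup ≈ 0.8 cup
granulated sugar: 1.5 oz × 7/4 × 28.35 g/oz ≈ 74.4 g
butter: (2 tbsp + 1 tsp = 7/3 tbsp) × 7/4 ÷ 8 tbsp/stick × 113.5 g/stick ≈ 57.9 g
chopped walnuts: (1 cup + 3 tbsp = 1.1875 cup) × 7/4 × 117 g/cup ≈ 243.1 g

brown sugar: 0.3 kg; all-purpose flour: 0.8 cup; granulated sugar: 74.4 g; butter: 57.9 g; chopped walnuts: 243.1 g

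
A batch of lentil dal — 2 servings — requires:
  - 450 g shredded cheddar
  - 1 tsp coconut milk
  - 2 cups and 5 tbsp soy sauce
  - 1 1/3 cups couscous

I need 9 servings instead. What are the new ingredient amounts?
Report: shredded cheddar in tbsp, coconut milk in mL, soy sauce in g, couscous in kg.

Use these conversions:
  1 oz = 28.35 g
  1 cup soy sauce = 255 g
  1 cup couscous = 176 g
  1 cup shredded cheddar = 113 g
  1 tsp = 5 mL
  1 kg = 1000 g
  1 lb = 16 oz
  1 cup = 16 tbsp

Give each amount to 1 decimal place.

shredded cheddar: 286.7 tbsp; coconut milk: 22.5 mL; soy sauce: 2653.6 g; couscous: 1.1 kg

Scaling factor: 9/2 = 4.5.
shredded cheddar: 450 g × 9/2 ÷ 113 g/cup × 16 tbsp/cup ≈ 286.7 tbsp
coconut milk: 1 tsp × 9/2 × 5 mL/tsp = 22.5 mL
soy sauce: (2 cup + 5 tbsp = 2.3125 cup) × 9/2 × 255 g/cup ≈ 2653.6 g
couscous: 4/3 cup × 9/2 × 176 g/cup ÷ 1000 g/kg ≈ 1.1 kg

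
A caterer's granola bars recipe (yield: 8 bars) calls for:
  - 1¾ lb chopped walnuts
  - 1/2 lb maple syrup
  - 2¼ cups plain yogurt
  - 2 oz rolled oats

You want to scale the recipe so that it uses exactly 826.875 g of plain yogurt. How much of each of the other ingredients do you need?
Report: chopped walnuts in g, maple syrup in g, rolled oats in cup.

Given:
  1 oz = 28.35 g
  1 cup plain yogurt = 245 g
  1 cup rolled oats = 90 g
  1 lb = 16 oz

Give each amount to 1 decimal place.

The original recipe has 551.25 g of plain yogurt, so the scaling factor is 826.875 ÷ 551.25 = 3/2 = 1.5.
chopped walnuts: 1.75 lb × 3/2 × 16 oz/lb × 28.35 g/oz = 1190.7 g
maple syrup: 0.5 lb × 3/2 × 16 oz/lb × 28.35 g/oz = 340.2 g
rolled oats: 2 oz × 3/2 × 28.35 g/oz ÷ 90 g/cup ≈ 0.9 cup

chopped walnuts: 1190.7 g; maple syrup: 340.2 g; rolled oats: 0.9 cup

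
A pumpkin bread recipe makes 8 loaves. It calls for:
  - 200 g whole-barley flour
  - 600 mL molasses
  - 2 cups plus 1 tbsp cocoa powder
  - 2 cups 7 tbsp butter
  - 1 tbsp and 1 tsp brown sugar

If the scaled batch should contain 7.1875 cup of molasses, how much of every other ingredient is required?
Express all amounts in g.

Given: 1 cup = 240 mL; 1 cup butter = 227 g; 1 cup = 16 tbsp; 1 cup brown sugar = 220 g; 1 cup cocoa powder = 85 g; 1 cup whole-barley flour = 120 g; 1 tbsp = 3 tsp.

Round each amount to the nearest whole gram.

whole-barley flour: 575 g; cocoa powder: 504 g; butter: 1591 g; brown sugar: 53 g

The original recipe has 2.5 cup of molasses, so the scaling factor is 7.1875 ÷ 2.5 = 23/8 = 2.875.
whole-barley flour: 200 g × 23/8 = 575 g
cocoa powder: (2 cup + 1 tbsp = 2.0625 cup) × 23/8 × 85 g/cup ≈ 504 g
butter: (2 cup + 7 tbsp = 2.4375 cup) × 23/8 × 227 g/cup ≈ 1591 g
brown sugar: (1 tbsp + 1 tsp = 4/3 tbsp) × 23/8 ÷ 16 tbsp/cup × 220 g/cup ≈ 53 g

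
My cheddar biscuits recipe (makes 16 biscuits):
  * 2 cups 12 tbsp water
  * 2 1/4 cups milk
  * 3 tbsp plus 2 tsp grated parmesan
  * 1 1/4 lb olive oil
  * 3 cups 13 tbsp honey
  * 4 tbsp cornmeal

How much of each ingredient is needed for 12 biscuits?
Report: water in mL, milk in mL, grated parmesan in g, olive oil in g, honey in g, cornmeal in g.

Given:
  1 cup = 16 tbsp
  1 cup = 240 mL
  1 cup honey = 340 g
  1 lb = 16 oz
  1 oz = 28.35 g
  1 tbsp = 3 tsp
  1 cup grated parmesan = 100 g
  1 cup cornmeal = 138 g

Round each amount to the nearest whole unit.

water: 495 mL; milk: 405 mL; grated parmesan: 17 g; olive oil: 425 g; honey: 972 g; cornmeal: 26 g

Scaling factor: 12/16 = 3/4 = 0.75.
water: (2 cup + 12 tbsp = 2.75 cup) × 3/4 × 240 mL/cup = 495 mL
milk: 2.25 cup × 3/4 × 240 mL/cup = 405 mL
grated parmesan: (3 tbsp + 2 tsp = 11/3 tbsp) × 3/4 ÷ 16 tbsp/cup × 100 g/cup ≈ 17 g
olive oil: 1.25 lb × 3/4 × 16 oz/lb × 28.35 g/oz ≈ 425 g
honey: (3 cup + 13 tbsp = 3.8125 cup) × 3/4 × 340 g/cup ≈ 972 g
cornmeal: 4 tbsp × 3/4 ÷ 16 tbsp/cup × 138 g/cup ≈ 26 g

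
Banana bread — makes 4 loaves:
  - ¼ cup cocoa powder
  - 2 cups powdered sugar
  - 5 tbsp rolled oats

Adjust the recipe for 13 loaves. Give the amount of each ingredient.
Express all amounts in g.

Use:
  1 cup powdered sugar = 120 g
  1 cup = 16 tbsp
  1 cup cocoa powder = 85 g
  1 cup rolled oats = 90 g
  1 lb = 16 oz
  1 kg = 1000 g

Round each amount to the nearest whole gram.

cocoa powder: 69 g; powdered sugar: 780 g; rolled oats: 91 g

Scaling factor: 13/4 = 3.25.
cocoa powder: 0.25 cup × 13/4 × 85 g/cup ≈ 69 g
powdered sugar: 2 cup × 13/4 × 120 g/cup = 780 g
rolled oats: 5 tbsp × 13/4 ÷ 16 tbsp/cup × 90 g/cup ≈ 91 g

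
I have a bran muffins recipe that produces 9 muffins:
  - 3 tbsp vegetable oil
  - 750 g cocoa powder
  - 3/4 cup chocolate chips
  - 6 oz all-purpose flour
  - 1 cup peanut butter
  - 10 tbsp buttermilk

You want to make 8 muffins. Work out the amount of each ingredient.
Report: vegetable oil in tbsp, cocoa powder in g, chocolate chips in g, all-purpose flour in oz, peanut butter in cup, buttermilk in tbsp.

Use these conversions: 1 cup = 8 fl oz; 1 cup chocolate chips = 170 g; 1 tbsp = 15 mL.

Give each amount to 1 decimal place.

Scaling factor: 8/9.
vegetable oil: 3 tbsp × 8/9 ≈ 2.7 tbsp
cocoa powder: 750 g × 8/9 ≈ 666.7 g
chocolate chips: 0.75 cup × 8/9 × 170 g/cup ≈ 113.3 g
all-purpose flour: 6 oz × 8/9 ≈ 5.3 oz
peanut butter: 1 cup × 8/9 ≈ 0.9 cup
buttermilk: 10 tbsp × 8/9 ≈ 8.9 tbsp

vegetable oil: 2.7 tbsp; cocoa powder: 666.7 g; chocolate chips: 113.3 g; all-purpose flour: 5.3 oz; peanut butter: 0.9 cup; buttermilk: 8.9 tbsp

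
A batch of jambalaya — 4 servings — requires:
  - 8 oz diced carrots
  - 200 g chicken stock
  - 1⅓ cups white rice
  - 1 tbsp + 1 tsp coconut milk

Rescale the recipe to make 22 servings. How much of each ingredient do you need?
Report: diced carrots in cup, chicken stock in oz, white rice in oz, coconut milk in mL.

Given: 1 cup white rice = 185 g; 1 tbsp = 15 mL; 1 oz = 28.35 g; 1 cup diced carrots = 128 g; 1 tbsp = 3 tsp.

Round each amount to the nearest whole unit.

diced carrots: 10 cup; chicken stock: 39 oz; white rice: 48 oz; coconut milk: 110 mL

Scaling factor: 22/4 = 11/2 = 5.5.
diced carrots: 8 oz × 11/2 × 28.35 g/oz ÷ 128 g/cup ≈ 10 cup
chicken stock: 200 g × 11/2 ÷ 28.35 g/oz ≈ 39 oz
white rice: 4/3 cup × 11/2 × 185 g/cup ÷ 28.35 g/oz ≈ 48 oz
coconut milk: (1 tbsp + 1 tsp = 4/3 tbsp) × 11/2 × 15 mL/tbsp = 110 mL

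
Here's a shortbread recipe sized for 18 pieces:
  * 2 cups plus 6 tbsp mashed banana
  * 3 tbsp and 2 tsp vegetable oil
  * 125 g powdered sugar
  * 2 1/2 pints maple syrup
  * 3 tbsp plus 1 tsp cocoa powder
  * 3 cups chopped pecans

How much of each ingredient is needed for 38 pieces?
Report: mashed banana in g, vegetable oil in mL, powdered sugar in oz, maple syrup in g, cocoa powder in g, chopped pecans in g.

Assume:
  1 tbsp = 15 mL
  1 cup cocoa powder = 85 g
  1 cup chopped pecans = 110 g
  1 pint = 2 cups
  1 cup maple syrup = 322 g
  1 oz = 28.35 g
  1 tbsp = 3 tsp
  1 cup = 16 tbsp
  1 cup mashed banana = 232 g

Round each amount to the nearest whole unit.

Scaling factor: 38/18 = 19/9.
mashed banana: (2 cup + 6 tbsp = 2.375 cup) × 19/9 × 232 g/cup ≈ 1163 g
vegetable oil: (3 tbsp + 2 tsp = 11/3 tbsp) × 19/9 × 15 mL/tbsp ≈ 116 mL
powdered sugar: 125 g × 19/9 ÷ 28.35 g/oz ≈ 9 oz
maple syrup: 2.5 pint × 19/9 × 2 cup/pint × 322 g/cup ≈ 3399 g
cocoa powder: (3 tbsp + 1 tsp = 10/3 tbsp) × 19/9 ÷ 16 tbsp/cup × 85 g/cup ≈ 37 g
chopped pecans: 3 cup × 19/9 × 110 g/cup ≈ 697 g

mashed banana: 1163 g; vegetable oil: 116 mL; powdered sugar: 9 oz; maple syrup: 3399 g; cocoa powder: 37 g; chopped pecans: 697 g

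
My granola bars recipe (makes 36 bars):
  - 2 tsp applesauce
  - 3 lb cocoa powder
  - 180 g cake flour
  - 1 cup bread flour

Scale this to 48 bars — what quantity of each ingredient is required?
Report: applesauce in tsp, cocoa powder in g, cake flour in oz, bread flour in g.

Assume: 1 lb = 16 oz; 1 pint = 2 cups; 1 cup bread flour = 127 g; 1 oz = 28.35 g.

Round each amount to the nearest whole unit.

applesauce: 3 tsp; cocoa powder: 1814 g; cake flour: 8 oz; bread flour: 169 g

Scaling factor: 48/36 = 4/3.
applesauce: 2 tsp × 4/3 ≈ 3 tsp
cocoa powder: 3 lb × 4/3 × 16 oz/lb × 28.35 g/oz ≈ 1814 g
cake flour: 180 g × 4/3 ÷ 28.35 g/oz ≈ 8 oz
bread flour: 1 cup × 4/3 × 127 g/cup ≈ 169 g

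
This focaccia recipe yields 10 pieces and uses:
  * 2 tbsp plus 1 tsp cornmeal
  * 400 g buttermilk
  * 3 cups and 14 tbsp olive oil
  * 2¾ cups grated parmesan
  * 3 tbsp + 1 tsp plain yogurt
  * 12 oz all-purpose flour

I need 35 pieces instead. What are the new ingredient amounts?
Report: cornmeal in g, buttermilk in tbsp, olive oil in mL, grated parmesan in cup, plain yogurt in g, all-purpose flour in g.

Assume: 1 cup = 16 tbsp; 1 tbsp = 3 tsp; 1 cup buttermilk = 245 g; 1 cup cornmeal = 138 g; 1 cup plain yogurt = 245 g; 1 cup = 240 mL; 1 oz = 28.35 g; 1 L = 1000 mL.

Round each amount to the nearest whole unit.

Scaling factor: 35/10 = 7/2 = 3.5.
cornmeal: (2 tbsp + 1 tsp = 7/3 tbsp) × 7/2 ÷ 16 tbsp/cup × 138 g/cup ≈ 70 g
buttermilk: 400 g × 7/2 ÷ 245 g/cup × 16 tbsp/cup ≈ 91 tbsp
olive oil: (3 cup + 14 tbsp = 3.875 cup) × 7/2 × 240 mL/cup = 3255 mL
grated parmesan: 2.75 cup × 7/2 ≈ 10 cup
plain yogurt: (3 tbsp + 1 tsp = 10/3 tbsp) × 7/2 ÷ 16 tbsp/cup × 245 g/cup ≈ 179 g
all-purpose flour: 12 oz × 7/2 × 28.35 g/oz ≈ 1191 g

cornmeal: 70 g; buttermilk: 91 tbsp; olive oil: 3255 mL; grated parmesan: 10 cup; plain yogurt: 179 g; all-purpose flour: 1191 g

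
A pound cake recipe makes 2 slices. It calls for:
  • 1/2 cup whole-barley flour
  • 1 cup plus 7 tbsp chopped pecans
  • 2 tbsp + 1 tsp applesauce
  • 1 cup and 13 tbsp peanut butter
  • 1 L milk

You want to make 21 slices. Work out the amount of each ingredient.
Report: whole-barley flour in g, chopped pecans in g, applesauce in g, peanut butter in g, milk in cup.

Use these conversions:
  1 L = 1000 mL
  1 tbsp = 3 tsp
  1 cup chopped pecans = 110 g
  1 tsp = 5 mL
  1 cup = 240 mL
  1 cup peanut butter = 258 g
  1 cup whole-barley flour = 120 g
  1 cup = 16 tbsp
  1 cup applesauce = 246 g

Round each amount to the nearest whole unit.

whole-barley flour: 630 g; chopped pecans: 1660 g; applesauce: 377 g; peanut butter: 4910 g; milk: 44 cup

Scaling factor: 21/2 = 10.5.
whole-barley flour: 0.5 cup × 21/2 × 120 g/cup = 630 g
chopped pecans: (1 cup + 7 tbsp = 1.4375 cup) × 21/2 × 110 g/cup ≈ 1660 g
applesauce: (2 tbsp + 1 tsp = 7/3 tbsp) × 21/2 ÷ 16 tbsp/cup × 246 g/cup ≈ 377 g
peanut butter: (1 cup + 13 tbsp = 1.8125 cup) × 21/2 × 258 g/cup ≈ 4910 g
milk: 1 L × 21/2 × 1000 mL/L ÷ 240 mL/cup ≈ 44 cup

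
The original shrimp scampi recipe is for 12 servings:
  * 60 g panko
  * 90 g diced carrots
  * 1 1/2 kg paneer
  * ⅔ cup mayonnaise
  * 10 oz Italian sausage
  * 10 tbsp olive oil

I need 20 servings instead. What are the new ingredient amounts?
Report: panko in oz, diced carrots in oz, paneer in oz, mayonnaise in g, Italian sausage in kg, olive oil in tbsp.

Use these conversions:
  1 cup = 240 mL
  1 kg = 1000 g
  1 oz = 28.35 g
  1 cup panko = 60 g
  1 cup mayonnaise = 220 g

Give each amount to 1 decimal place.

panko: 3.5 oz; diced carrots: 5.3 oz; paneer: 88.2 oz; mayonnaise: 244.4 g; Italian sausage: 0.5 kg; olive oil: 16.7 tbsp

Scaling factor: 20/12 = 5/3.
panko: 60 g × 5/3 ÷ 28.35 g/oz ≈ 3.5 oz
diced carrots: 90 g × 5/3 ÷ 28.35 g/oz ≈ 5.3 oz
paneer: 1.5 kg × 5/3 × 1000 g/kg ÷ 28.35 g/oz ≈ 88.2 oz
mayonnaise: 2/3 cup × 5/3 × 220 g/cup ≈ 244.4 g
Italian sausage: 10 oz × 5/3 × 28.35 g/oz ÷ 1000 g/kg ≈ 0.5 kg
olive oil: 10 tbsp × 5/3 ≈ 16.7 tbsp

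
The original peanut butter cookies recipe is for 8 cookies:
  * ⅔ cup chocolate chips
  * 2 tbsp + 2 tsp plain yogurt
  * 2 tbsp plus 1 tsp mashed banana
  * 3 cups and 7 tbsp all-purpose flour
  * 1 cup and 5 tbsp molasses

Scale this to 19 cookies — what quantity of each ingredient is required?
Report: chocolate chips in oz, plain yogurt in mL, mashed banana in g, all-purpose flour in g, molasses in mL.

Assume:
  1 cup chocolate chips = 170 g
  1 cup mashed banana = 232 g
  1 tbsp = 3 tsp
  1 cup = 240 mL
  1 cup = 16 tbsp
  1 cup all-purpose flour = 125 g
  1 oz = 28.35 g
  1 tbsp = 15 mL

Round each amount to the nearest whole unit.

Scaling factor: 19/8 = 2.375.
chocolate chips: 2/3 cup × 19/8 × 170 g/cup ÷ 28.35 g/oz ≈ 9 oz
plain yogurt: (2 tbsp + 2 tsp = 8/3 tbsp) × 19/8 × 15 mL/tbsp = 95 mL
mashed banana: (2 tbsp + 1 tsp = 7/3 tbsp) × 19/8 ÷ 16 tbsp/cup × 232 g/cup ≈ 80 g
all-purpose flour: (3 cup + 7 tbsp = 3.4375 cup) × 19/8 × 125 g/cup ≈ 1021 g
molasses: (1 cup + 5 tbsp = 1.3125 cup) × 19/8 × 240 mL/cup ≈ 748 mL

chocolate chips: 9 oz; plain yogurt: 95 mL; mashed banana: 80 g; all-purpose flour: 1021 g; molasses: 748 mL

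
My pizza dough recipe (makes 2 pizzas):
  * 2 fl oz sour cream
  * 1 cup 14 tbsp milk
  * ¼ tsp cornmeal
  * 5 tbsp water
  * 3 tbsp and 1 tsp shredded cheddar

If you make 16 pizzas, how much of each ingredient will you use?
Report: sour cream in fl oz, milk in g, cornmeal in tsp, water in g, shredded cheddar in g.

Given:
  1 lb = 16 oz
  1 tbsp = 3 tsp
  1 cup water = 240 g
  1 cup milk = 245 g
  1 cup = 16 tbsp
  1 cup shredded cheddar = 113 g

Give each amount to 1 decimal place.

Scaling factor: 16/2 = 8.
sour cream: 2 fl oz × 8 = 16.0 fl oz
milk: (1 cup + 14 tbsp = 1.875 cup) × 8 × 245 g/cup = 3675.0 g
cornmeal: 0.25 tsp × 8 = 2.0 tsp
water: 5 tbsp × 8 ÷ 16 tbsp/cup × 240 g/cup = 600.0 g
shredded cheddar: (3 tbsp + 1 tsp = 10/3 tbsp) × 8 ÷ 16 tbsp/cup × 113 g/cup ≈ 188.3 g

sour cream: 16.0 fl oz; milk: 3675.0 g; cornmeal: 2.0 tsp; water: 600.0 g; shredded cheddar: 188.3 g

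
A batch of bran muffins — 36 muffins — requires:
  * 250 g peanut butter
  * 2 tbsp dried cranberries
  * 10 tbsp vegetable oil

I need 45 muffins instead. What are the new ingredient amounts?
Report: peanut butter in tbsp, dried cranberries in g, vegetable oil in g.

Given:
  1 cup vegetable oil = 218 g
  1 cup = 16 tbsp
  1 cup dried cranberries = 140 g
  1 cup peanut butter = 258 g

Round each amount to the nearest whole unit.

peanut butter: 19 tbsp; dried cranberries: 22 g; vegetable oil: 170 g

Scaling factor: 45/36 = 5/4 = 1.25.
peanut butter: 250 g × 5/4 ÷ 258 g/cup × 16 tbsp/cup ≈ 19 tbsp
dried cranberries: 2 tbsp × 5/4 ÷ 16 tbsp/cup × 140 g/cup ≈ 22 g
vegetable oil: 10 tbsp × 5/4 ÷ 16 tbsp/cup × 218 g/cup ≈ 170 g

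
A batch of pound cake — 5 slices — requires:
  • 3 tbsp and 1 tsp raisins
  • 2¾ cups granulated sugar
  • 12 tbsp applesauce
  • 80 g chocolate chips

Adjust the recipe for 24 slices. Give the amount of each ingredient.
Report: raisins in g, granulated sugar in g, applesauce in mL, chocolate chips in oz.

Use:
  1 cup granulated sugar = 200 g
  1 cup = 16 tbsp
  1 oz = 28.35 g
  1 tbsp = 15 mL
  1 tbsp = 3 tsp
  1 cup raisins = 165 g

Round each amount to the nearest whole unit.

raisins: 165 g; granulated sugar: 2640 g; applesauce: 864 mL; chocolate chips: 14 oz

Scaling factor: 24/5 = 4.8.
raisins: (3 tbsp + 1 tsp = 10/3 tbsp) × 24/5 ÷ 16 tbsp/cup × 165 g/cup = 165 g
granulated sugar: 2.75 cup × 24/5 × 200 g/cup = 2640 g
applesauce: 12 tbsp × 24/5 × 15 mL/tbsp = 864 mL
chocolate chips: 80 g × 24/5 ÷ 28.35 g/oz ≈ 14 oz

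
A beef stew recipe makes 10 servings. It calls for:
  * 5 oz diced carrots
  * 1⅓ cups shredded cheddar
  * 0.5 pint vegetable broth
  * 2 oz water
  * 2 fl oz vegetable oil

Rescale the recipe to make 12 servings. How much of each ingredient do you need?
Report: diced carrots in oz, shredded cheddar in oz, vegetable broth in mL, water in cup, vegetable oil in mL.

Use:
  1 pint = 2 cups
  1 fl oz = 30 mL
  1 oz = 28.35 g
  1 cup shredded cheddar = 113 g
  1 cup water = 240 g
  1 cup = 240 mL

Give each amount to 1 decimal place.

Scaling factor: 12/10 = 6/5 = 1.2.
diced carrots: 5 oz × 6/5 = 6.0 oz
shredded cheddar: 4/3 cup × 6/5 × 113 g/cup ÷ 28.35 g/oz ≈ 6.4 oz
vegetable broth: 0.5 pint × 6/5 × 2 cup/pint × 240 mL/cup = 288.0 mL
water: 2 oz × 6/5 × 28.35 g/oz ÷ 240 g/cup ≈ 0.3 cup
vegetable oil: 2 fl oz × 6/5 × 30 mL/fl oz = 72.0 mL

diced carrots: 6.0 oz; shredded cheddar: 6.4 oz; vegetable broth: 288.0 mL; water: 0.3 cup; vegetable oil: 72.0 mL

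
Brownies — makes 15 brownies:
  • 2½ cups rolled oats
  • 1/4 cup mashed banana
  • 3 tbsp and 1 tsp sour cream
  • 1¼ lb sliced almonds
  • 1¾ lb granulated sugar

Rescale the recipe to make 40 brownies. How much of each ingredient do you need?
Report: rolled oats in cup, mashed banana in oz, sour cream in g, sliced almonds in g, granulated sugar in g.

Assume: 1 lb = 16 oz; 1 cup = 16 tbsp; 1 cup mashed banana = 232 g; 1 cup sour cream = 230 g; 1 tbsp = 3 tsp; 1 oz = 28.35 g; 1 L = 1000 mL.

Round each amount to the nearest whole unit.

Scaling factor: 40/15 = 8/3.
rolled oats: 2.5 cup × 8/3 ≈ 7 cup
mashed banana: 0.25 cup × 8/3 × 232 g/cup ÷ 28.35 g/oz ≈ 5 oz
sour cream: (3 tbsp + 1 tsp = 10/3 tbsp) × 8/3 ÷ 16 tbsp/cup × 230 g/cup ≈ 128 g
sliced almonds: 1.25 lb × 8/3 × 16 oz/lb × 28.35 g/oz = 1512 g
granulated sugar: 1.75 lb × 8/3 × 16 oz/lb × 28.35 g/oz ≈ 2117 g

rolled oats: 7 cup; mashed banana: 5 oz; sour cream: 128 g; sliced almonds: 1512 g; granulated sugar: 2117 g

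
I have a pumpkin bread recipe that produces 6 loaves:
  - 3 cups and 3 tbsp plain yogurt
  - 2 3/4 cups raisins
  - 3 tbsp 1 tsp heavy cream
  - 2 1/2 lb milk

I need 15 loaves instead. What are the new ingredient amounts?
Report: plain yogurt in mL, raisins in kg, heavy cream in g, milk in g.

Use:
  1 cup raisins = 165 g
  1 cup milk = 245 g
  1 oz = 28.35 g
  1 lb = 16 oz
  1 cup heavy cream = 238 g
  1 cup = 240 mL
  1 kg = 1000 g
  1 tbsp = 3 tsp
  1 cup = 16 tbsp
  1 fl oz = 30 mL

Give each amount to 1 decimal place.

Scaling factor: 15/6 = 5/2 = 2.5.
plain yogurt: (3 cup + 3 tbsp = 3.1875 cup) × 5/2 × 240 mL/cup = 1912.5 mL
raisins: 2.75 cup × 5/2 × 165 g/cup ÷ 1000 g/kg ≈ 1.1 kg
heavy cream: (3 tbsp + 1 tsp = 10/3 tbsp) × 5/2 ÷ 16 tbsp/cup × 238 g/cup ≈ 124.0 g
milk: 2.5 lb × 5/2 × 16 oz/lb × 28.35 g/oz = 2835.0 g

plain yogurt: 1912.5 mL; raisins: 1.1 kg; heavy cream: 124.0 g; milk: 2835.0 g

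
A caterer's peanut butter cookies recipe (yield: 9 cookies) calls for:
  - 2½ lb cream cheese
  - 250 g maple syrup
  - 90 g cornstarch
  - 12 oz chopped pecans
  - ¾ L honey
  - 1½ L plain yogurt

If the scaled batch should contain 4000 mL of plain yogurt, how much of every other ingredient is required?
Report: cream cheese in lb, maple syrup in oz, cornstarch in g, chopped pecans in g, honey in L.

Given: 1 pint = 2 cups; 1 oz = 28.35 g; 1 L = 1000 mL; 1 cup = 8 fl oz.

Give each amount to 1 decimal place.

The original recipe has 1500 mL of plain yogurt, so the scaling factor is 4000 ÷ 1500 = 8/3.
cream cheese: 2.5 lb × 8/3 ≈ 6.7 lb
maple syrup: 250 g × 8/3 ÷ 28.35 g/oz ≈ 23.5 oz
cornstarch: 90 g × 8/3 = 240.0 g
chopped pecans: 12 oz × 8/3 × 28.35 g/oz = 907.2 g
honey: 0.75 L × 8/3 = 2.0 L

cream cheese: 6.7 lb; maple syrup: 23.5 oz; cornstarch: 240.0 g; chopped pecans: 907.2 g; honey: 2.0 L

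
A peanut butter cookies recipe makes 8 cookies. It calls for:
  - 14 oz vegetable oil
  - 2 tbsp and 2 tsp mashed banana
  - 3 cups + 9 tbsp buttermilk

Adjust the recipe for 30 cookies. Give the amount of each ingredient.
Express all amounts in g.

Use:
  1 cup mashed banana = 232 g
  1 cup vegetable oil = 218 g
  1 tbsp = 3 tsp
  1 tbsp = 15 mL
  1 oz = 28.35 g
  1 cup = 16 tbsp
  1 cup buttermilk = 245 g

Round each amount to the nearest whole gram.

vegetable oil: 1488 g; mashed banana: 145 g; buttermilk: 3273 g

Scaling factor: 30/8 = 15/4 = 3.75.
vegetable oil: 14 oz × 15/4 × 28.35 g/oz ≈ 1488 g
mashed banana: (2 tbsp + 2 tsp = 8/3 tbsp) × 15/4 ÷ 16 tbsp/cup × 232 g/cup = 145 g
buttermilk: (3 cup + 9 tbsp = 3.5625 cup) × 15/4 × 245 g/cup ≈ 3273 g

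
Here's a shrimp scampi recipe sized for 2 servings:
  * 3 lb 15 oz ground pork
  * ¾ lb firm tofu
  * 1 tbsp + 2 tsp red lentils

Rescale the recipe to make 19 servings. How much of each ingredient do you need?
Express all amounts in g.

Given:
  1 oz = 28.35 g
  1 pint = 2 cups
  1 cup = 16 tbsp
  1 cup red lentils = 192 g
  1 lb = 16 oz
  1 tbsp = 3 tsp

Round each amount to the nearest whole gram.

Scaling factor: 19/2 = 9.5.
ground pork: (3 lb + 15 oz = 3.9375 lb) × 19/2 × 16 oz/lb × 28.35 g/oz ≈ 16967 g
firm tofu: 0.75 lb × 19/2 × 16 oz/lb × 28.35 g/oz ≈ 3232 g
red lentils: (1 tbsp + 2 tsp = 5/3 tbsp) × 19/2 ÷ 16 tbsp/cup × 192 g/cup = 190 g

ground pork: 16967 g; firm tofu: 3232 g; red lentils: 190 g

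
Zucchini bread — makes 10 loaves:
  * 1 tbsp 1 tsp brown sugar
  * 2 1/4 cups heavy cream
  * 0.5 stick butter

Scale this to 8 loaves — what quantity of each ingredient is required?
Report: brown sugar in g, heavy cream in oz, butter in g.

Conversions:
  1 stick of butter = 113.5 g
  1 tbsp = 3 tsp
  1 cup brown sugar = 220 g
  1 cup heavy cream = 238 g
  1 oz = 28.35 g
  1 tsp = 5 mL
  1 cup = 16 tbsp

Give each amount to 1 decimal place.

Scaling factor: 8/10 = 4/5 = 0.8.
brown sugar: (1 tbsp + 1 tsp = 4/3 tbsp) × 4/5 ÷ 16 tbsp/cup × 220 g/cup ≈ 14.7 g
heavy cream: 2.25 cup × 4/5 × 238 g/cup ÷ 28.35 g/oz ≈ 15.1 oz
butter: 0.5 stick × 4/5 × 113.5 g/stick = 45.4 g

brown sugar: 14.7 g; heavy cream: 15.1 oz; butter: 45.4 g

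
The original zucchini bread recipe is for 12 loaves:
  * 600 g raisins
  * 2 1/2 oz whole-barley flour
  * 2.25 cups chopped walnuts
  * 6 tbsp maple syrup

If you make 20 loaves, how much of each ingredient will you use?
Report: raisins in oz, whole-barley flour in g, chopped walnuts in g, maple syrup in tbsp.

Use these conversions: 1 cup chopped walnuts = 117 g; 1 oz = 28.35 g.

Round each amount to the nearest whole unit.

Scaling factor: 20/12 = 5/3.
raisins: 600 g × 5/3 ÷ 28.35 g/oz ≈ 35 oz
whole-barley flour: 2.5 oz × 5/3 × 28.35 g/oz ≈ 118 g
chopped walnuts: 2.25 cup × 5/3 × 117 g/cup ≈ 439 g
maple syrup: 6 tbsp × 5/3 = 10 tbsp

raisins: 35 oz; whole-barley flour: 118 g; chopped walnuts: 439 g; maple syrup: 10 tbsp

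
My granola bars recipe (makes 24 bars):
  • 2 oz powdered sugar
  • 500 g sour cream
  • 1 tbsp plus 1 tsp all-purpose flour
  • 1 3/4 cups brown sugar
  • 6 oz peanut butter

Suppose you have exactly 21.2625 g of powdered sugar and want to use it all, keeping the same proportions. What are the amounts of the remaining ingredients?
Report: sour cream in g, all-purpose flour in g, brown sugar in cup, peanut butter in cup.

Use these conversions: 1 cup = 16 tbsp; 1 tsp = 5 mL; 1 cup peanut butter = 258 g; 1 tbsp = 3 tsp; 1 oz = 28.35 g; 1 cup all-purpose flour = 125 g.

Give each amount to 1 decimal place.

The original recipe has 56.7 g of powdered sugar, so the scaling factor is 21.2625 ÷ 56.7 = 3/8 = 0.375.
sour cream: 500 g × 3/8 = 187.5 g
all-purpose flour: (1 tbsp + 1 tsp = 4/3 tbsp) × 3/8 ÷ 16 tbsp/cup × 125 g/cup ≈ 3.9 g
brown sugar: 1.75 cup × 3/8 ≈ 0.7 cup
peanut butter: 6 oz × 3/8 × 28.35 g/oz ÷ 258 g/cup ≈ 0.2 cup

sour cream: 187.5 g; all-purpose flour: 3.9 g; brown sugar: 0.7 cup; peanut butter: 0.2 cup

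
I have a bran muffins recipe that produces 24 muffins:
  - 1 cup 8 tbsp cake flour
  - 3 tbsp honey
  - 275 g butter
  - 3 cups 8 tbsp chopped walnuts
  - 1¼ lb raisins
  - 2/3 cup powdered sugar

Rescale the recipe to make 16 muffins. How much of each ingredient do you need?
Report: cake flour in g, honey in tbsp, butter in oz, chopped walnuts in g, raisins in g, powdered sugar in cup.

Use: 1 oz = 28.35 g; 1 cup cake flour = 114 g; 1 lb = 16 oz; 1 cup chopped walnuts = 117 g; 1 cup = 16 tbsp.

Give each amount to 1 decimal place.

Scaling factor: 16/24 = 2/3.
cake flour: (1 cup + 8 tbsp = 1.5 cup) × 2/3 × 114 g/cup = 114.0 g
honey: 3 tbsp × 2/3 = 2.0 tbsp
butter: 275 g × 2/3 ÷ 28.35 g/oz ≈ 6.5 oz
chopped walnuts: (3 cup + 8 tbsp = 3.5 cup) × 2/3 × 117 g/cup = 273.0 g
raisins: 1.25 lb × 2/3 × 16 oz/lb × 28.35 g/oz = 378.0 g
powdered sugar: 2/3 cup × 2/3 ≈ 0.4 cup

cake flour: 114.0 g; honey: 2.0 tbsp; butter: 6.5 oz; chopped walnuts: 273.0 g; raisins: 378.0 g; powdered sugar: 0.4 cup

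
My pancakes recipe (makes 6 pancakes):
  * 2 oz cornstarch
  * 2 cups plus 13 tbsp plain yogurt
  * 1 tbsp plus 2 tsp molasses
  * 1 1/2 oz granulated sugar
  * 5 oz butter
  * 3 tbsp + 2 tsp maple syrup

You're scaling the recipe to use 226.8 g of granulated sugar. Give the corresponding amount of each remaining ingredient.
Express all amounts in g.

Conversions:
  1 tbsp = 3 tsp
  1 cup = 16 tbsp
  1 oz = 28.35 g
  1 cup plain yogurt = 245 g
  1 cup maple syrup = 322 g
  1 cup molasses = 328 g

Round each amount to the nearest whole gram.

The original recipe has 42.525 g of granulated sugar, so the scaling factor is 226.8 ÷ 42.525 = 16/3.
cornstarch: 2 oz × 16/3 × 28.35 g/oz ≈ 302 g
plain yogurt: (2 cup + 13 tbsp = 2.8125 cup) × 16/3 × 245 g/cup = 3675 g
molasses: (1 tbsp + 2 tsp = 5/3 tbsp) × 16/3 ÷ 16 tbsp/cup × 328 g/cup ≈ 182 g
butter: 5 oz × 16/3 × 28.35 g/oz = 756 g
maple syrup: (3 tbsp + 2 tsp = 11/3 tbsp) × 16/3 ÷ 16 tbsp/cup × 322 g/cup ≈ 394 g

cornstarch: 302 g; plain yogurt: 3675 g; molasses: 182 g; butter: 756 g; maple syrup: 394 g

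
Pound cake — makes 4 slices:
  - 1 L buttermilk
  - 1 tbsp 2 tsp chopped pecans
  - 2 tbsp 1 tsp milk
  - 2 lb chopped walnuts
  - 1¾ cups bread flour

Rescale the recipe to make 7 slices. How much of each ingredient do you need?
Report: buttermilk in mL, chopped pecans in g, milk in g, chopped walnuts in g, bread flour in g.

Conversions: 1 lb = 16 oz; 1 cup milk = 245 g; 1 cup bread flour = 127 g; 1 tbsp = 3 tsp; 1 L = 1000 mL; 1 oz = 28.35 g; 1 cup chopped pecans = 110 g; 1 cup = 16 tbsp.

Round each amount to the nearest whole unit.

Scaling factor: 7/4 = 1.75.
buttermilk: 1 L × 7/4 × 1000 mL/L = 1750 mL
chopped pecans: (1 tbsp + 2 tsp = 5/3 tbsp) × 7/4 ÷ 16 tbsp/cup × 110 g/cup ≈ 20 g
milk: (2 tbsp + 1 tsp = 7/3 tbsp) × 7/4 ÷ 16 tbsp/cup × 245 g/cup ≈ 63 g
chopped walnuts: 2 lb × 7/4 × 16 oz/lb × 28.35 g/oz ≈ 1588 g
bread flour: 1.75 cup × 7/4 × 127 g/cup ≈ 389 g

buttermilk: 1750 mL; chopped pecans: 20 g; milk: 63 g; chopped walnuts: 1588 g; bread flour: 389 g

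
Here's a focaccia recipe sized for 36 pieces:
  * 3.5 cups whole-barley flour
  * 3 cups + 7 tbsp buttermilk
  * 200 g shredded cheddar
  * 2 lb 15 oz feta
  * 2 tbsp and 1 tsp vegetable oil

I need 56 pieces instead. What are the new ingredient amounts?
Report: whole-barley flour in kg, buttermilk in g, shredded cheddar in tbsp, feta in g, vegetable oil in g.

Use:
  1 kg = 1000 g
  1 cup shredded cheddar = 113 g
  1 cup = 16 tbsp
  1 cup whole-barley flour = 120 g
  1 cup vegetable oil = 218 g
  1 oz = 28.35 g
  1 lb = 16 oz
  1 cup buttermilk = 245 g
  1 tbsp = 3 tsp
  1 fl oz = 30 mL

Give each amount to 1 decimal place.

whole-barley flour: 0.7 kg; buttermilk: 1310.1 g; shredded cheddar: 44.1 tbsp; feta: 2072.7 g; vegetable oil: 49.5 g

Scaling factor: 56/36 = 14/9.
whole-barley flour: 3.5 cup × 14/9 × 120 g/cup ÷ 1000 g/kg ≈ 0.7 kg
buttermilk: (3 cup + 7 tbsp = 3.4375 cup) × 14/9 × 245 g/cup ≈ 1310.1 g
shredded cheddar: 200 g × 14/9 ÷ 113 g/cup × 16 tbsp/cup ≈ 44.1 tbsp
feta: (2 lb + 15 oz = 2.9375 lb) × 14/9 × 16 oz/lb × 28.35 g/oz = 2072.7 g
vegetable oil: (2 tbsp + 1 tsp = 7/3 tbsp) × 14/9 ÷ 16 tbsp/cup × 218 g/cup ≈ 49.5 g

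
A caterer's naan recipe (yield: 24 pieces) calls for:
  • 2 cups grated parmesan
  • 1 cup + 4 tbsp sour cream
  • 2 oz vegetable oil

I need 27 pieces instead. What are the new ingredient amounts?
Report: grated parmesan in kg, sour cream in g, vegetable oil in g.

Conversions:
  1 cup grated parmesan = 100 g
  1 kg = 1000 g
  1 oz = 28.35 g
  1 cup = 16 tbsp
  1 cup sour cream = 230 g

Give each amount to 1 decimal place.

Scaling factor: 27/24 = 9/8 = 1.125.
grated parmesan: 2 cup × 9/8 × 100 g/cup ÷ 1000 g/kg ≈ 0.2 kg
sour cream: (1 cup + 4 tbsp = 1.25 cup) × 9/8 × 230 g/cup ≈ 323.4 g
vegetable oil: 2 oz × 9/8 × 28.35 g/oz ≈ 63.8 g

grated parmesan: 0.2 kg; sour cream: 323.4 g; vegetable oil: 63.8 g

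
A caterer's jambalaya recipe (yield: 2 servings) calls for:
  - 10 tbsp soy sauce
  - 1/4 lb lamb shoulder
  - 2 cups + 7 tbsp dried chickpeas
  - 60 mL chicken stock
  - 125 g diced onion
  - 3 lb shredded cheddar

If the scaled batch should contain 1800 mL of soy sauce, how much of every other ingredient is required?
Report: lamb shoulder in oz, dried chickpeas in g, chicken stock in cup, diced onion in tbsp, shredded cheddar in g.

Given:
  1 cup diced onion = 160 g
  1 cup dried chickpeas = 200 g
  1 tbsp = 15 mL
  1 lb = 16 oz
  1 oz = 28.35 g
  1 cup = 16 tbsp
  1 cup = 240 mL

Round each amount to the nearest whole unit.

The original recipe has 150 mL of soy sauce, so the scaling factor is 1800 ÷ 150 = 12.
lamb shoulder: 0.25 lb × 12 × 16 oz/lb = 48 oz
dried chickpeas: (2 cup + 7 tbsp = 2.4375 cup) × 12 × 200 g/cup = 5850 g
chicken stock: 60 mL × 12 ÷ 240 mL/cup = 3 cup
diced onion: 125 g × 12 ÷ 160 g/cup × 16 tbsp/cup = 150 tbsp
shredded cheddar: 3 lb × 12 × 16 oz/lb × 28.35 g/oz ≈ 16330 g

lamb shoulder: 48 oz; dried chickpeas: 5850 g; chicken stock: 3 cup; diced onion: 150 tbsp; shredded cheddar: 16330 g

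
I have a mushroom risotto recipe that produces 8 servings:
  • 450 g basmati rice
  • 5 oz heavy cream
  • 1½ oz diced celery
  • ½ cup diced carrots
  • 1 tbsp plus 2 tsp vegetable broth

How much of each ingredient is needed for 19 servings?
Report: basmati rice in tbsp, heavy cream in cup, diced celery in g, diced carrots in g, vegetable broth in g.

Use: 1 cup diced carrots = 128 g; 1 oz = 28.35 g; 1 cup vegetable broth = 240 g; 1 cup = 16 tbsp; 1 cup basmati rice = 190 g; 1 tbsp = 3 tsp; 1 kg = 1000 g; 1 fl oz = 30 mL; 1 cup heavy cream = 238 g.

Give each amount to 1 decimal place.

basmati rice: 90.0 tbsp; heavy cream: 1.4 cup; diced celery: 101.0 g; diced carrots: 152.0 g; vegetable broth: 59.4 g

Scaling factor: 19/8 = 2.375.
basmati rice: 450 g × 19/8 ÷ 190 g/cup × 16 tbsp/cup = 90.0 tbsp
heavy cream: 5 oz × 19/8 × 28.35 g/oz ÷ 238 g/cup ≈ 1.4 cup
diced celery: 1.5 oz × 19/8 × 28.35 g/oz ≈ 101.0 g
diced carrots: 0.5 cup × 19/8 × 128 g/cup = 152.0 g
vegetable broth: (1 tbsp + 2 tsp = 5/3 tbsp) × 19/8 ÷ 16 tbsp/cup × 240 g/cup ≈ 59.4 g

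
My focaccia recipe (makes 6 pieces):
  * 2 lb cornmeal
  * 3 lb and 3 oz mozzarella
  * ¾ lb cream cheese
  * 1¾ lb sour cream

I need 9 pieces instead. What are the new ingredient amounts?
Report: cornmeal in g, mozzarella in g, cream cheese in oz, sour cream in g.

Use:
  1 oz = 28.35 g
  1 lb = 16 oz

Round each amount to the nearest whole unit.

Scaling factor: 9/6 = 3/2 = 1.5.
cornmeal: 2 lb × 3/2 × 16 oz/lb × 28.35 g/oz ≈ 1361 g
mozzarella: (3 lb + 3 oz = 3.1875 lb) × 3/2 × 16 oz/lb × 28.35 g/oz ≈ 2169 g
cream cheese: 0.75 lb × 3/2 × 16 oz/lb = 18 oz
sour cream: 1.75 lb × 3/2 × 16 oz/lb × 28.35 g/oz ≈ 1191 g

cornmeal: 1361 g; mozzarella: 2169 g; cream cheese: 18 oz; sour cream: 1191 g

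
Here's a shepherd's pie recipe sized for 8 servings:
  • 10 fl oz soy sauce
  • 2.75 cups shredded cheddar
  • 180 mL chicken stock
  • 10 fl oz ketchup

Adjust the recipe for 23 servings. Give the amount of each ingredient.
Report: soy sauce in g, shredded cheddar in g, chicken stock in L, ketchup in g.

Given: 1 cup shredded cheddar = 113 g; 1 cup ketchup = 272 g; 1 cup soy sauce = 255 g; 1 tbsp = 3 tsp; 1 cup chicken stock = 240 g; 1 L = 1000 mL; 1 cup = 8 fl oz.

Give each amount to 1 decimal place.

Scaling factor: 23/8 = 2.875.
soy sauce: 10 fl oz × 23/8 ÷ 8 fl oz/cup × 255 g/cup ≈ 916.4 g
shredded cheddar: 2.75 cup × 23/8 × 113 g/cup ≈ 893.4 g
chicken stock: 180 mL × 23/8 ÷ 1000 mL/L ≈ 0.5 L
ketchup: 10 fl oz × 23/8 ÷ 8 fl oz/cup × 272 g/cup = 977.5 g

soy sauce: 916.4 g; shredded cheddar: 893.4 g; chicken stock: 0.5 L; ketchup: 977.5 g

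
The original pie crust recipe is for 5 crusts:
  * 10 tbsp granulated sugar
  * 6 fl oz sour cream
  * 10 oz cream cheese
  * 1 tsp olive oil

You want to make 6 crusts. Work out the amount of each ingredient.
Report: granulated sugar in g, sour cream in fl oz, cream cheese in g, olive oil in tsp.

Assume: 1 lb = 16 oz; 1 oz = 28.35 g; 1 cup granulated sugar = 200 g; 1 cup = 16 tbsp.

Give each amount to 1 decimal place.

Scaling factor: 6/5 = 1.2.
granulated sugar: 10 tbsp × 6/5 ÷ 16 tbsp/cup × 200 g/cup = 150.0 g
sour cream: 6 fl oz × 6/5 = 7.2 fl oz
cream cheese: 10 oz × 6/5 × 28.35 g/oz = 340.2 g
olive oil: 1 tsp × 6/5 = 1.2 tsp

granulated sugar: 150.0 g; sour cream: 7.2 fl oz; cream cheese: 340.2 g; olive oil: 1.2 tsp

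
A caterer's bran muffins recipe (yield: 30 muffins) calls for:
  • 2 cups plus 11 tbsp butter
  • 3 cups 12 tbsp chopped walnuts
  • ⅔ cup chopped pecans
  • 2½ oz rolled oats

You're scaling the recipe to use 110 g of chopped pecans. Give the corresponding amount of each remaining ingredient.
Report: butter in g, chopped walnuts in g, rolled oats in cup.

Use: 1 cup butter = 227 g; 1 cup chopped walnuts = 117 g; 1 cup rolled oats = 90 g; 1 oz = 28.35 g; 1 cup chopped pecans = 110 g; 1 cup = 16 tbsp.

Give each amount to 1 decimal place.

butter: 915.1 g; chopped walnuts: 658.1 g; rolled oats: 1.2 cup

The original recipe has 220/3 g of chopped pecans, so the scaling factor is 110 ÷ 220/3 = 3/2 = 1.5.
butter: (2 cup + 11 tbsp = 2.6875 cup) × 3/2 × 227 g/cup ≈ 915.1 g
chopped walnuts: (3 cup + 12 tbsp = 3.75 cup) × 3/2 × 117 g/cup ≈ 658.1 g
rolled oats: 2.5 oz × 3/2 × 28.35 g/oz ÷ 90 g/cup ≈ 1.2 cup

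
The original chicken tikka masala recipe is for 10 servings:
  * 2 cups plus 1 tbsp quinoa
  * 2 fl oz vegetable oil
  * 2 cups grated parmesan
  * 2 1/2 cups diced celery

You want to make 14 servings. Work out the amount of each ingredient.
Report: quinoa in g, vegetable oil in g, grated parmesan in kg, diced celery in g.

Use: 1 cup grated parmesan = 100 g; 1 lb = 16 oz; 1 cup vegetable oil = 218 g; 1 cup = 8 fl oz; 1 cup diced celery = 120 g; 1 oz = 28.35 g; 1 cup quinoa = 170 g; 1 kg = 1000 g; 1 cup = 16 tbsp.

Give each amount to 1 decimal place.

quinoa: 490.9 g; vegetable oil: 76.3 g; grated parmesan: 0.3 kg; diced celery: 420.0 g

Scaling factor: 14/10 = 7/5 = 1.4.
quinoa: (2 cup + 1 tbsp = 2.0625 cup) × 7/5 × 170 g/cup ≈ 490.9 g
vegetable oil: 2 fl oz × 7/5 ÷ 8 fl oz/cup × 218 g/cup = 76.3 g
grated parmesan: 2 cup × 7/5 × 100 g/cup ÷ 1000 g/kg ≈ 0.3 kg
diced celery: 2.5 cup × 7/5 × 120 g/cup = 420.0 g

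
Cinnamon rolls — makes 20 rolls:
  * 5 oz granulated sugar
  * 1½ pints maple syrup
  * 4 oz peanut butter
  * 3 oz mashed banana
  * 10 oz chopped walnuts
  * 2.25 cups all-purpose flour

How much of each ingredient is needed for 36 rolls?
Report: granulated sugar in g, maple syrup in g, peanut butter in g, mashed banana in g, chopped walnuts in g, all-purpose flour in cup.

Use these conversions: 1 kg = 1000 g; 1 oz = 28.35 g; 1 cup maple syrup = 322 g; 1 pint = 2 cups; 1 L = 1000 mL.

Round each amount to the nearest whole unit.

granulated sugar: 255 g; maple syrup: 1739 g; peanut butter: 204 g; mashed banana: 153 g; chopped walnuts: 510 g; all-purpose flour: 4 cup

Scaling factor: 36/20 = 9/5 = 1.8.
granulated sugar: 5 oz × 9/5 × 28.35 g/oz ≈ 255 g
maple syrup: 1.5 pint × 9/5 × 2 cup/pint × 322 g/cup ≈ 1739 g
peanut butter: 4 oz × 9/5 × 28.35 g/oz ≈ 204 g
mashed banana: 3 oz × 9/5 × 28.35 g/oz ≈ 153 g
chopped walnuts: 10 oz × 9/5 × 28.35 g/oz ≈ 510 g
all-purpose flour: 2.25 cup × 9/5 ≈ 4 cup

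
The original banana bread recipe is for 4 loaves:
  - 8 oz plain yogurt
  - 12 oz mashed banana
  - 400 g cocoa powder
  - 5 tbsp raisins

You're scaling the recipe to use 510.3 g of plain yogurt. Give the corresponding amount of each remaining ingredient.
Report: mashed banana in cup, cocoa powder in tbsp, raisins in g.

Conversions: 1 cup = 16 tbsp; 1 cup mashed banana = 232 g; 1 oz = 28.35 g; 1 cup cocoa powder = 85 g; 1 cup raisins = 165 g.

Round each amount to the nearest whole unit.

The original recipe has 226.8 g of plain yogurt, so the scaling factor is 510.3 ÷ 226.8 = 9/4 = 2.25.
mashed banana: 12 oz × 9/4 × 28.35 g/oz ÷ 232 g/cup ≈ 3 cup
cocoa powder: 400 g × 9/4 ÷ 85 g/cup × 16 tbsp/cup ≈ 169 tbsp
raisins: 5 tbsp × 9/4 ÷ 16 tbsp/cup × 165 g/cup ≈ 116 g

mashed banana: 3 cup; cocoa powder: 169 tbsp; raisins: 116 g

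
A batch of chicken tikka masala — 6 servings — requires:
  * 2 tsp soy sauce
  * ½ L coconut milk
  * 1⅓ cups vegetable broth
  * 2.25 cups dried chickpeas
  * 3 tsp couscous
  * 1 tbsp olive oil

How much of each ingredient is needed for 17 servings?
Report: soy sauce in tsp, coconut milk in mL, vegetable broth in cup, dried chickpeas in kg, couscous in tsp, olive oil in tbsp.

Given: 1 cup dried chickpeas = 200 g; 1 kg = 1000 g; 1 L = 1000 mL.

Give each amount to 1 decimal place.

soy sauce: 5.7 tsp; coconut milk: 1416.7 mL; vegetable broth: 3.8 cup; dried chickpeas: 1.3 kg; couscous: 8.5 tsp; olive oil: 2.8 tbsp

Scaling factor: 17/6.
soy sauce: 2 tsp × 17/6 ≈ 5.7 tsp
coconut milk: 0.5 L × 17/6 × 1000 mL/L ≈ 1416.7 mL
vegetable broth: 4/3 cup × 17/6 ≈ 3.8 cup
dried chickpeas: 2.25 cup × 17/6 × 200 g/cup ÷ 1000 g/kg ≈ 1.3 kg
couscous: 3 tsp × 17/6 = 8.5 tsp
olive oil: 1 tbsp × 17/6 ≈ 2.8 tbsp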